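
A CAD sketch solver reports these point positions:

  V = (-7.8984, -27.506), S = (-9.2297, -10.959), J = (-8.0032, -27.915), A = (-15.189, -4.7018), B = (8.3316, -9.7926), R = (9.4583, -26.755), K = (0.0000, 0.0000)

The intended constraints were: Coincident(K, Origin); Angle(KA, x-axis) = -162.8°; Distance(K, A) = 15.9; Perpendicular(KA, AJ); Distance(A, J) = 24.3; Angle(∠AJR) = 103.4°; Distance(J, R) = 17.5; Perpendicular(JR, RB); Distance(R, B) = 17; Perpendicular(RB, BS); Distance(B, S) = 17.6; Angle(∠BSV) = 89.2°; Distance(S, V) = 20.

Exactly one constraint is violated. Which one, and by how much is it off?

Distance(S, V) = 20 — off by 3.40.

K = (0.00, 0.00) ✓; KA at -162.8° ✓; |KA| = 15.90 ✓; ∠(KA, AJ) = 90.00° ✓; |AJ| = 24.30 ✓; ∠AJR = 103.4° ✓; |JR| = 17.50 ✓; ∠(JR, RB) = 90.00° ✓; |RB| = 17.00 ✓; ∠(RB, BS) = 90.00° ✓; |BS| = 17.60 ✓; ∠BSV = 89.20° ✓; |SV| = 16.60 ✗.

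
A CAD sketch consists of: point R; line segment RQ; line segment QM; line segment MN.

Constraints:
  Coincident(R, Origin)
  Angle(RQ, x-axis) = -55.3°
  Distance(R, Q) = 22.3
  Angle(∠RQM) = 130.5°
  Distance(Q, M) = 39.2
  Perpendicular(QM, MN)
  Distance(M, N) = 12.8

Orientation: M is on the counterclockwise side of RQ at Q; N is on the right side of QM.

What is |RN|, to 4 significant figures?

61.38

R is at the origin; RQ runs at -55.3° with length 22.3, so Q = 22.3·(cos -55.3°, sin -55.3°) = (12.69, -18.33). ∠RQM = 130.5°, so QM runs at -55.3° + (180° − 130.5°) = -5.800° from the x-axis; with |QM| = 39.2, M = Q + 39.2·(cos -5.800°, sin -5.800°) = (51.69, -22.30). QM is perpendicular to MN; with |MN| = 12.8 on the right of QM, N = M + 12.8·(-0.1011, -0.9949) = (50.40, -35.03). Then |RN| = |N − R| = 61.38.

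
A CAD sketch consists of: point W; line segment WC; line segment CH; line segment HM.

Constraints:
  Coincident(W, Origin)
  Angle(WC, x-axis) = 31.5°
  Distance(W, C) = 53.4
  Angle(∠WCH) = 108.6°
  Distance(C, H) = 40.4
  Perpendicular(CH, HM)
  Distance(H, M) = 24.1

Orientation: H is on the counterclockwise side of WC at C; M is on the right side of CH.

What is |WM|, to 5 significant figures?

94.235

W is at the origin; WC runs at 31.5° with length 53.4, so C = 53.4·(cos 31.5°, sin 31.5°) = (45.531, 27.901). ∠WCH = 108.6°, so CH runs at 31.5° + (180° − 108.6°) = 102.90° from the x-axis; with |CH| = 40.4, H = C + 40.4·(cos 102.90°, sin 102.90°) = (36.512, 67.282). CH ⟂ HM; with |HM| = 24.1 on the right of CH, M = H + 24.1·(0.97476, 0.22325) = (60.003, 72.662). Then |WM| = |M − W| = 94.235.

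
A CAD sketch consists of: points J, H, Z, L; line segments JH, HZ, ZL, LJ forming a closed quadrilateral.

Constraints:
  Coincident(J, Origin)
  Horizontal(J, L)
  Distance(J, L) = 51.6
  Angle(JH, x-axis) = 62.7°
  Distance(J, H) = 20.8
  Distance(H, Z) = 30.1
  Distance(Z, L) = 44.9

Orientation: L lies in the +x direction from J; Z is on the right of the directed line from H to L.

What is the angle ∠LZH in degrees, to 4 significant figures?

72.53°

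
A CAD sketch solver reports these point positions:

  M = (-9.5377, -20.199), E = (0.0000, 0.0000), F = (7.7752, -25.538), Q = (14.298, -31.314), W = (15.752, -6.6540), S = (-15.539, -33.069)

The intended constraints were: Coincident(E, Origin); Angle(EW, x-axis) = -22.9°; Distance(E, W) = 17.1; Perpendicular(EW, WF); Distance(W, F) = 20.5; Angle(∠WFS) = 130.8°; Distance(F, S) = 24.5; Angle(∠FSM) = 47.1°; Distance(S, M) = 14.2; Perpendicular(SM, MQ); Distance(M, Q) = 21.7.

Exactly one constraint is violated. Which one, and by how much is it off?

Distance(M, Q) = 21.7 — off by 4.60.

E = (0.00, 0.00) ✓; EW at -22.90° ✓; |EW| = 17.10 ✓; ∠(EW, WF) = 90.00° ✓; |WF| = 20.50 ✓; ∠WFS = 130.8° ✓; |FS| = 24.50 ✓; ∠FSM = 47.10° ✓; |SM| = 14.20 ✓; ∠(SM, MQ) = 90.00° ✓; |MQ| = 26.30 ✗.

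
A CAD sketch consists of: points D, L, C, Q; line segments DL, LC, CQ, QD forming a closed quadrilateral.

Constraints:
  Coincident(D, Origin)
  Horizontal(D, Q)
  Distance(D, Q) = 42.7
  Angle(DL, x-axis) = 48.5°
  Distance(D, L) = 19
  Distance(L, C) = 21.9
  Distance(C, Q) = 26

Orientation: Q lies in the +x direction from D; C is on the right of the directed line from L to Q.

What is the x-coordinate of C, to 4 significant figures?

17.68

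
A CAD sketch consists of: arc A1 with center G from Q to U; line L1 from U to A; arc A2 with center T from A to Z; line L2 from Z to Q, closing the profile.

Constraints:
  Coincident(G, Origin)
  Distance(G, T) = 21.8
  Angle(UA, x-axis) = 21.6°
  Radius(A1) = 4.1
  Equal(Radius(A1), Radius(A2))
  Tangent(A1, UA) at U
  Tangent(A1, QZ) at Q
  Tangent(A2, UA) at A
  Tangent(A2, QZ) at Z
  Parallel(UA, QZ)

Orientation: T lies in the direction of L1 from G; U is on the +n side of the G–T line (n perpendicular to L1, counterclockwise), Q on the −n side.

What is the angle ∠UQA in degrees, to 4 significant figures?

69.39°

The slot axis is L1's direction at 21.6°, so u = (cos 21.6°, sin 21.6°) = (0.9298, 0.3681) and n = (−sin 21.6°, cos 21.6°) = (-0.3681, 0.9298). G is at the origin and T lies 21.8 along u from G, so T = 21.8·u = (20.27, 8.025). Tangency of A1 to both parallel lines with radius 4.1 puts U and Q at G ± 4.1·n: U = (-1.509, 3.812), Q = (1.509, -3.812). Equal radii place A and Z the same way about T: A = T + 4.1·n = (18.76, 11.84), Z = T − 4.1·n = (21.78, 4.213). Then cos ∠UQA = QU·QA / (|QU||QA|), giving 69.39°.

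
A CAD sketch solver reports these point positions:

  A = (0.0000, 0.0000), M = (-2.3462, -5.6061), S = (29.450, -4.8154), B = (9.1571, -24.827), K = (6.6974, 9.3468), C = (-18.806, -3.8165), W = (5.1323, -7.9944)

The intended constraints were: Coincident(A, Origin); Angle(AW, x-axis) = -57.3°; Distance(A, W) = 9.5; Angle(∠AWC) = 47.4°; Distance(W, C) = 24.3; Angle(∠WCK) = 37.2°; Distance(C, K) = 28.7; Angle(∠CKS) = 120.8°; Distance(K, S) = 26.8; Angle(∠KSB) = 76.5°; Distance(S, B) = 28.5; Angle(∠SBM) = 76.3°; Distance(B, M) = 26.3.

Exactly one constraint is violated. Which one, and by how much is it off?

Distance(B, M) = 26.3 — off by 3.90.

A = (0.00, 0.00) ✓; AW at -57.30° ✓; |AW| = 9.500 ✓; ∠AWC = 47.40° ✓; |WC| = 24.30 ✓; ∠WCK = 37.20° ✓; |CK| = 28.70 ✓; ∠CKS = 120.8° ✓; |KS| = 26.80 ✓; ∠KSB = 76.50° ✓; |SB| = 28.50 ✓; ∠SBM = 76.30° ✓; |BM| = 22.40 ✗.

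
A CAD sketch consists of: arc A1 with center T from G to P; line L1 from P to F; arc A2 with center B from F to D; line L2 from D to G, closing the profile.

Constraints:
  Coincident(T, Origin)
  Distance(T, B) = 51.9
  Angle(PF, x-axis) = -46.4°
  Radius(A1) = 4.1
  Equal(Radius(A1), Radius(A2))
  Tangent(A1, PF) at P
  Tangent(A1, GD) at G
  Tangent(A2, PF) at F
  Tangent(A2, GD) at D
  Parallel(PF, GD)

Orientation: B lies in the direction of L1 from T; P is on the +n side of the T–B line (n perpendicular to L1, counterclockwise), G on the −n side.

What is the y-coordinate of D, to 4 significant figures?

-40.41

Tangency of A1 to both parallel lines with radius 4.1 puts P and G at T ± 4.1·n: P = (2.969, 2.827), G = (-2.969, -2.827). Equal radii place F and D the same way about B: F = B + 4.1·n = (38.76, -34.76), D = B − 4.1·n = (32.82, -40.41). So D.y = -40.41.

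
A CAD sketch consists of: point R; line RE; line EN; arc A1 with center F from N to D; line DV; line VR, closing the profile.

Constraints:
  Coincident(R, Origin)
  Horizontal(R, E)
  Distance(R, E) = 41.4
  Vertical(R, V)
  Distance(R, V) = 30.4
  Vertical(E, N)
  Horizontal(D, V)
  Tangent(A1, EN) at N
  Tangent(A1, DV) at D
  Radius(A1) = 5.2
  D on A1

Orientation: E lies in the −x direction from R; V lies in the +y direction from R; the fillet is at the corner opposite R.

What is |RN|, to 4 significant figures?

48.47

R is at the origin; R and E share the same y with |RE| = 41.4 and E on the −x side, so E = (-41.40, 0.000). RV is vertical with |RV| = 30.4 and V on the +y side, so V = (0.000, 30.40). The virtual corner opposite R is at (-41.40, 30.40). Since A1 is tangent to EN there, FN ⟂ EN and tangency of A1 to DV means the radius FD is perpendicular to DV, with radius 5.2, so the center F sits 5.2 in from both sides at F = (-36.20, 25.20). That places the tangent points at N = (-41.40, 25.20) on EN and D = (-36.20, 30.40) on DV. Then |RN| = |N − R| = 48.47.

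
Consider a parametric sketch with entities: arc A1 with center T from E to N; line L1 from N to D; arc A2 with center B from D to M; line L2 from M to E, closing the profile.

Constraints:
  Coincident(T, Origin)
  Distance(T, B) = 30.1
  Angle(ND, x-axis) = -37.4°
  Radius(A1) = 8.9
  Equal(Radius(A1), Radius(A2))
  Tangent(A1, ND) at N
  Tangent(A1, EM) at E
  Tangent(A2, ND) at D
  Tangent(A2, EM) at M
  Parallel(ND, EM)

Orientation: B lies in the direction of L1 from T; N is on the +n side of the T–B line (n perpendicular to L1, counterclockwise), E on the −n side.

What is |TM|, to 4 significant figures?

31.39

The slot axis is L1's direction at -37.4°, so u = (cos -37.4°, sin -37.4°) = (0.7944, -0.6074) and n = (−sin -37.4°, cos -37.4°) = (0.6074, 0.7944). T is at the origin and B lies 30.1 along u from T, so B = 30.1·u = (23.91, -18.28). Tangency of A1 to both parallel lines with radius 8.9 puts N and E at T ± 8.9·n: N = (5.406, 7.070), E = (-5.406, -7.070). Equal radii place D and M the same way about B: D = B + 8.9·n = (29.32, -11.21), M = B − 8.9·n = (18.51, -25.35). Then |TM| = |M − T| = 31.39.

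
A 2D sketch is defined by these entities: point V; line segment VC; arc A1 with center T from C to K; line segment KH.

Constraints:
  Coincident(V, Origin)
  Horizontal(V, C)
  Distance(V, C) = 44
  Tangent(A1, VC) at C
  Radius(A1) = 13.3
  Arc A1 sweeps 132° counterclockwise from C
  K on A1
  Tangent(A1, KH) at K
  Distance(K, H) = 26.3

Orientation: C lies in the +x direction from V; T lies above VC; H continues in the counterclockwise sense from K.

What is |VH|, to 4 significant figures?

55.31

V is at the origin; V and C share the same y with |VC| = 44.0 and C on the +x side, so C = (44.00, 0.000). The tangent condition forces TC to be normal to VC, so T = C + (0, 13.3) = (44.00, 13.30). On A1, C sits at bearing -90° from T; a 132° counterclockwise sweep puts K at bearing 42°, so K = T + 13.3·(cos 42°, sin 42°) = (53.88, 22.20). Since A1 is tangent to KH there, TK ⟂ KH, so KH runs along (−sin 42°, cos 42°); with |KH| = 26.3, H = (36.29, 41.74). Then |VH| = |H − V| = 55.31.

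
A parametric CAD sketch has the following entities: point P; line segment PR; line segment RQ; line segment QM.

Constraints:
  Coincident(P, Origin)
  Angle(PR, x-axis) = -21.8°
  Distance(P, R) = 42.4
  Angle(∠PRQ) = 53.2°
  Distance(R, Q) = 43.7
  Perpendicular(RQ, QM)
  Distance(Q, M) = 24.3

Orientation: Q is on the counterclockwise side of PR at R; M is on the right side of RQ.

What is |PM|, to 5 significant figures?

61.058

P is at the origin; PR runs at -21.8° with length 42.4, so R = 42.4·(cos -21.8°, sin -21.8°) = (39.368, -15.746). ∠PRQ = 53.2°, so RQ runs at -21.8° + (180° − 53.2°) = 105.00° from the x-axis; with |RQ| = 43.7, Q = R + 43.7·(cos 105.00°, sin 105.00°) = (28.057, 26.465). The perpendicularity gives QM at right angles to RQ; with |QM| = 24.3 on the right of RQ, M = Q + 24.3·(0.96593, 0.25882) = (51.529, 32.754). Then |PM| = |M − P| = 61.058.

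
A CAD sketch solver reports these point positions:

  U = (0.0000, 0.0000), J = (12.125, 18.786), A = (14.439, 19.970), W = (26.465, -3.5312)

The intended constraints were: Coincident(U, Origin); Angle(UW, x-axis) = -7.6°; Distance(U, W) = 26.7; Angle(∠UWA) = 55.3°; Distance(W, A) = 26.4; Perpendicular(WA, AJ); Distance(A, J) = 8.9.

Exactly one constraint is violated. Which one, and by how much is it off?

Distance(A, J) = 8.9 — off by 6.30.

U = (0.00, 0.00) ✓; UW at -7.600° ✓; |UW| = 26.70 ✓; ∠UWA = 55.30° ✓; |WA| = 26.40 ✓; ∠(WA, AJ) = 90.00° ✓; |AJ| = 2.599 ✗.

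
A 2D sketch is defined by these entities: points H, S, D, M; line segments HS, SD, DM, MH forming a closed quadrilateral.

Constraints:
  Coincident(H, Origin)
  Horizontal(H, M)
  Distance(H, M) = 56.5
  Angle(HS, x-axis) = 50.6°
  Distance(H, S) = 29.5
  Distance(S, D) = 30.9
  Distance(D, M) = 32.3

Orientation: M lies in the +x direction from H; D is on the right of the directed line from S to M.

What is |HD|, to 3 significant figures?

26.2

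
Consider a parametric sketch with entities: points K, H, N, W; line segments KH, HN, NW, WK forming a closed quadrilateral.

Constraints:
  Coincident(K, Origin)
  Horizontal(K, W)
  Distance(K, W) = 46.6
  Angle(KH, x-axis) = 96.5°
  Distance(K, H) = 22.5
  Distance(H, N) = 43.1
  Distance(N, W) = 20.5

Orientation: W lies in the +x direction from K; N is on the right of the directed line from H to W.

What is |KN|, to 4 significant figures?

29.01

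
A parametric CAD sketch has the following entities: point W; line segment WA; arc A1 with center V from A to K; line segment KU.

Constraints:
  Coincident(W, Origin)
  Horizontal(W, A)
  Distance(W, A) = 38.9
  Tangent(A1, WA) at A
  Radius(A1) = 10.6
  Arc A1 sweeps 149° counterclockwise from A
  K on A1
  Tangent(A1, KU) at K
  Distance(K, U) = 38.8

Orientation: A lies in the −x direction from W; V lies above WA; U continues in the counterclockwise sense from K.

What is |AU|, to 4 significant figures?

48.44

W is at the origin; W and A share the same y with |WA| = 38.9 and A on the −x side, so A = (-38.90, 0.000). The tangent condition forces VA to be normal to WA, so V = A + (0, 10.6) = (-38.90, 10.60). On A1, A sits at bearing -90° from V; a 149° counterclockwise sweep puts K at bearing 59°, so K = V + 10.6·(cos 59°, sin 59°) = (-33.44, 19.69). The tangent condition forces VK to be normal to KU, so KU runs along (−sin 59°, cos 59°); with |KU| = 38.8, U = (-66.70, 39.67). Then |AU| = |U − A| = 48.44.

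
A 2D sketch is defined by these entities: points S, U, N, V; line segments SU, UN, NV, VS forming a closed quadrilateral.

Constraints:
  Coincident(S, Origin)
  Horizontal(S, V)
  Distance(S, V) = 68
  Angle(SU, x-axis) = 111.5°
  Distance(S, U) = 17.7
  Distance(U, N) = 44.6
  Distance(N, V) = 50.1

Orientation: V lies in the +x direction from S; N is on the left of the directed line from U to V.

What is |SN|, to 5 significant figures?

49.367

Checks: |UN| = 44.60 ✓; |NV| = 50.10 ✓.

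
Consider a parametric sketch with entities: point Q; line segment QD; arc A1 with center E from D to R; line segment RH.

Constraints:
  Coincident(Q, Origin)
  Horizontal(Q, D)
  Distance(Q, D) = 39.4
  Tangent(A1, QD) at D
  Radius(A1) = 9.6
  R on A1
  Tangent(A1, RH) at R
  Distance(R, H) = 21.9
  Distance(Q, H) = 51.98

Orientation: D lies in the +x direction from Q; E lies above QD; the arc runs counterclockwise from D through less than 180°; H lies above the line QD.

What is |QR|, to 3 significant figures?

50.1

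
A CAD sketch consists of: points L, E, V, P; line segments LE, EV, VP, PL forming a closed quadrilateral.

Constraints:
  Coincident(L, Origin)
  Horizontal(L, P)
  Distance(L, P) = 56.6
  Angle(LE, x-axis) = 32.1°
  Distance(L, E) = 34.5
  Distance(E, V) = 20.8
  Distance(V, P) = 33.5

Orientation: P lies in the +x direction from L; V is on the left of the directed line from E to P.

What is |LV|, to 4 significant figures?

55.19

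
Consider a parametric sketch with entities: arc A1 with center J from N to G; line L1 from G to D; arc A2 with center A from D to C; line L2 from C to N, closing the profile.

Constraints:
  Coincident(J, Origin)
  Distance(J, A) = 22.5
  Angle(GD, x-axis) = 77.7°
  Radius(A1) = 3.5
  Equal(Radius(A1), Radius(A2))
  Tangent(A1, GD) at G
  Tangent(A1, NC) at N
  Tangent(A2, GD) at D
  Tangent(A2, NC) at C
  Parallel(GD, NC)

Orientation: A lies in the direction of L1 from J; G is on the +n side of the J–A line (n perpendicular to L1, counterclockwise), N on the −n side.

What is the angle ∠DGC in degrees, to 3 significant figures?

17.3°

The slot axis is L1's direction at 77.7°, so u = (cos 77.7°, sin 77.7°) = (0.213, 0.977) and n = (−sin 77.7°, cos 77.7°) = (-0.977, 0.213). J is at the origin and A lies 22.5 along u from J, so A = 22.5·u = (4.79, 22.0). Tangency of A1 to both parallel lines with radius 3.5 puts G and N at J ± 3.5·n: G = (-3.42, 0.746), N = (3.42, -0.746). Equal radii place D and C the same way about A: D = A + 3.5·n = (1.37, 22.7), C = A − 3.5·n = (8.21, 21.2). Then cos ∠DGC = GD·GC / (|GD||GC|), giving 17.3°.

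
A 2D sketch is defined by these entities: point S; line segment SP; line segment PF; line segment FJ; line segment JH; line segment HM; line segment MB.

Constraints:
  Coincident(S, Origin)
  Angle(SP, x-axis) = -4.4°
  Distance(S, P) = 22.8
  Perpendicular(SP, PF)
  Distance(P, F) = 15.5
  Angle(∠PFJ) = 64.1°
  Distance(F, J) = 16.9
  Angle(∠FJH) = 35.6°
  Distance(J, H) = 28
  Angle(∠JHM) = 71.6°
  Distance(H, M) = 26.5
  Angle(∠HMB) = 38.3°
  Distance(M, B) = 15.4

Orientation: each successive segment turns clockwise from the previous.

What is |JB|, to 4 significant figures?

17.91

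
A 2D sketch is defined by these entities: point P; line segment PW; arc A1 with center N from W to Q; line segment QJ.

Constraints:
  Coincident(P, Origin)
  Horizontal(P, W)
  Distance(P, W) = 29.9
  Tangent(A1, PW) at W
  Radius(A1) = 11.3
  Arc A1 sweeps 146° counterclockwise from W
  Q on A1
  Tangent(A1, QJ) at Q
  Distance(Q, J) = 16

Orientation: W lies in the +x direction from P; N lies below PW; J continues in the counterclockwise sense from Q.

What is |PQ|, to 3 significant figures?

31.4

P is at the origin; P and W share the same y with |PW| = 29.9 and W on the +x side, so W = (29.9, 0.00). A1 meets PW tangentially, so NW is at right angles to PW, so N = W + (0, -11.3) = (29.9, -11.3). On A1, W sits at bearing 90° from N; a 146° counterclockwise sweep puts Q at bearing 236°, so Q = N + 11.3·(cos 236°, sin 236°) = (23.6, -20.7). Then |PQ| = |Q − P| = 31.4.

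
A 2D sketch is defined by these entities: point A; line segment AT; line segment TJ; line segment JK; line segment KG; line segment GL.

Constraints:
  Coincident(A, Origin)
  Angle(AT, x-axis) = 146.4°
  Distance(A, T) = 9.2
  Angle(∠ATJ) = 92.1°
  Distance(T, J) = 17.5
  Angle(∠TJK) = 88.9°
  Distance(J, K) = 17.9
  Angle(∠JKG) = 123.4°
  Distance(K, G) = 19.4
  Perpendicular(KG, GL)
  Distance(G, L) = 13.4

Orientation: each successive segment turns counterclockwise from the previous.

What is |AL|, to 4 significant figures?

9.835

∠JKG = 123.4° gives KG at 22.00° from the x-axis; with |KG| = 19.4, G = (14.85, -12.02). KG ⟂ GL, so GL runs at 112.0°; with |GL| = 13.4, L = (9.827, 0.4070). Then |AL| = |L − A| = 9.835.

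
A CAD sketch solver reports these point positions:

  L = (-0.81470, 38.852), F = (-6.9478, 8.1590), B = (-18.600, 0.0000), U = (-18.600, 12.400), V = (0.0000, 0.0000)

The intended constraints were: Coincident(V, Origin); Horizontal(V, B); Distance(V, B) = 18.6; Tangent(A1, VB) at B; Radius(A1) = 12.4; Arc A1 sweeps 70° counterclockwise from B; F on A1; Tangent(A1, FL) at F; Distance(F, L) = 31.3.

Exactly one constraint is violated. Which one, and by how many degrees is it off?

Tangent(A1, FL) at F — off by 8.70°.

V = (0.00, 0.00) ✓; V.y = 0.00, B.y = 0.00 ✓; |VB| = 18.60 ✓; ∠(UB, BV) = 90.00° ✓; |UB| = 12.40 ✓; bearing(U→F) − bearing(U→B) = 70.00° ✓; |UF| = 12.40 ✓; ∠(UF, FL) = 81.30° ✗; |FL| = 31.30 ✓.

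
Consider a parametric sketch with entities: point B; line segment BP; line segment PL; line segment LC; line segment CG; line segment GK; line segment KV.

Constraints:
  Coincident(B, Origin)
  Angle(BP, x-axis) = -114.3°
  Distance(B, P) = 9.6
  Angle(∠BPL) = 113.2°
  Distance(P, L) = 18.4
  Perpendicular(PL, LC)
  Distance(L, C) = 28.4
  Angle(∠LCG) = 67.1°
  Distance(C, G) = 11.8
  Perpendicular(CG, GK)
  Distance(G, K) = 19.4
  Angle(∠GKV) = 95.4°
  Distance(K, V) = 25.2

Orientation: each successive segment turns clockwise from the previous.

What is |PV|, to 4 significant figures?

41.38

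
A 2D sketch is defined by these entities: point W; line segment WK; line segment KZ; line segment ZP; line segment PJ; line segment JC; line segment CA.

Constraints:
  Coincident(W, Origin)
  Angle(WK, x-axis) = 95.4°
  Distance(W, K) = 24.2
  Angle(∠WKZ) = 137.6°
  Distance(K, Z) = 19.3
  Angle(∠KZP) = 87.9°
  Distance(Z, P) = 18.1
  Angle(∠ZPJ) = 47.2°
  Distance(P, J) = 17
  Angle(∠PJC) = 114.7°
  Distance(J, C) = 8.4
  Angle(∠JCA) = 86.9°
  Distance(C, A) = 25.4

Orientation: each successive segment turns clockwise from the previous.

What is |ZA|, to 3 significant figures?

15.8

W is at the origin; WK runs at 95.4° with length 24.2, so K = (-2.28, 24.1). ∠WKZ = 137.6° gives KZ at 53.0° from the x-axis; with |KZ| = 19.3, Z = (9.34, 39.5). ∠KZP = 87.9° gives ZP at -39.1° from the x-axis; with |ZP| = 18.1, P = (23.4, 28.1). ∠ZPJ = 47.2° gives PJ at -172° from the x-axis; with |PJ| = 17.0, J = (6.55, 25.7). ∠PJC = 114.7° gives JC at 123° from the x-axis; with |JC| = 8.4, C = (2.00, 32.8). ∠JCA = 86.9° gives CA at 29.7° from the x-axis; with |CA| = 25.4, A = (24.1, 45.3). Then |ZA| = |A − Z| = 15.8.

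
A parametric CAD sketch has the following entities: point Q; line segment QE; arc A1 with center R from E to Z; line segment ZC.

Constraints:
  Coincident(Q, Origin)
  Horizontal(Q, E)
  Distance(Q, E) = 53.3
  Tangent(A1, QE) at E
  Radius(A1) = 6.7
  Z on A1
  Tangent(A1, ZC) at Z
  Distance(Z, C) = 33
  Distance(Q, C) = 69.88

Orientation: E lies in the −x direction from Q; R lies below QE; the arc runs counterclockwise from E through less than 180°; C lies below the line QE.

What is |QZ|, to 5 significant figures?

60.415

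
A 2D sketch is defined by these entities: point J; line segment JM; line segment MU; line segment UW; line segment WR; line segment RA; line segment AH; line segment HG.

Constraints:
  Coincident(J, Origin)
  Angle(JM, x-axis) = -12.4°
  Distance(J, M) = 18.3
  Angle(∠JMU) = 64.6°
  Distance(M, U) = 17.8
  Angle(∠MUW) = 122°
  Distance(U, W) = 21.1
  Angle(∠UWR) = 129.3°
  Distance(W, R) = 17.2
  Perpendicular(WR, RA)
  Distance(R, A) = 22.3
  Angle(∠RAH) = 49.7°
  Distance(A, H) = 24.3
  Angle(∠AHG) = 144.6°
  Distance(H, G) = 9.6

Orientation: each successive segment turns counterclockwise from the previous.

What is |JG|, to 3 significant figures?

24.9

∠RAH = 49.7° gives AH at 72.0° from the x-axis; with |AH| = 24.3, H = (-1.49, 15.4). ∠AHG = 144.6° gives HG at 107° from the x-axis; with |HG| = 9.6, G = (-4.36, 24.5). Then |JG| = |G − J| = 24.9.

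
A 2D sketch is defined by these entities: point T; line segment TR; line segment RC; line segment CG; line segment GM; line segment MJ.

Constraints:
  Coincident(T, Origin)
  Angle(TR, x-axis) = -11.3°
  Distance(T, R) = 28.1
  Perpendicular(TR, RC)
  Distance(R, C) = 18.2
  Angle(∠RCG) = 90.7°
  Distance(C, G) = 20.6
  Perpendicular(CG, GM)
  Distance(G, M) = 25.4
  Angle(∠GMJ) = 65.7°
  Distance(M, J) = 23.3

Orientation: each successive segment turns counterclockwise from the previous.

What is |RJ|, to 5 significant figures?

2.4225

CG ⟂ GM, so GM runs at -102.00°; with |GM| = 25.4, M = (5.6907, -8.2209). ∠GMJ = 65.7° gives MJ at 12.300° from the x-axis; with |MJ| = 23.3, J = (28.456, -3.2573). Then |RJ| = |J − R| = 2.4225.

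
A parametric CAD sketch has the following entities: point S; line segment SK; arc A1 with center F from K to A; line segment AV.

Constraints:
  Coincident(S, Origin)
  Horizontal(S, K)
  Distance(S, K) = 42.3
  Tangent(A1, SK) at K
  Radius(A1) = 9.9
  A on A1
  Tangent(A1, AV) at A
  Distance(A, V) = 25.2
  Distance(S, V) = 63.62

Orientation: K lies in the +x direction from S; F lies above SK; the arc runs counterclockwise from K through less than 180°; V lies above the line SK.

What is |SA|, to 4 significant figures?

53.03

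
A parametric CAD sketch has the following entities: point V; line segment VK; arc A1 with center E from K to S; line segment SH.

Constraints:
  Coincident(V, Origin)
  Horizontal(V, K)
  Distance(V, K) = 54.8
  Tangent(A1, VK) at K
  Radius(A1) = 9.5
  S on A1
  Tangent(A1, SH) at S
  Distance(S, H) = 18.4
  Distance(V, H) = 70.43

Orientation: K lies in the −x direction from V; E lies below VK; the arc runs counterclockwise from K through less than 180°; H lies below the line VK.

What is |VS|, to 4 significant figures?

64.96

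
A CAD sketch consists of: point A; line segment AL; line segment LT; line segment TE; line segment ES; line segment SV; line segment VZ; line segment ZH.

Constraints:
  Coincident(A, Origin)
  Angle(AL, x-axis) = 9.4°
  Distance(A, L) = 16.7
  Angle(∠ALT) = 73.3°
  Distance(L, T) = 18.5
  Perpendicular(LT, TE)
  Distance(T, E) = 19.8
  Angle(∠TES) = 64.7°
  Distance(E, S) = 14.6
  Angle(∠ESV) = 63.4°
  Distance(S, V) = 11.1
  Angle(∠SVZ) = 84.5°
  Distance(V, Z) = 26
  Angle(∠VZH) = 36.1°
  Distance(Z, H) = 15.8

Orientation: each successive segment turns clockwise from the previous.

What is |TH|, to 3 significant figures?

23.5

∠SVZ = 84.5° gives VZ at -155° from the x-axis; with |VZ| = 26.0, Z = (-15.5, -21.5). ∠VZH = 36.1° gives ZH at 61.4° from the x-axis; with |ZH| = 15.8, H = (-7.91, -7.58). Then |TH| = |H − T| = 23.5.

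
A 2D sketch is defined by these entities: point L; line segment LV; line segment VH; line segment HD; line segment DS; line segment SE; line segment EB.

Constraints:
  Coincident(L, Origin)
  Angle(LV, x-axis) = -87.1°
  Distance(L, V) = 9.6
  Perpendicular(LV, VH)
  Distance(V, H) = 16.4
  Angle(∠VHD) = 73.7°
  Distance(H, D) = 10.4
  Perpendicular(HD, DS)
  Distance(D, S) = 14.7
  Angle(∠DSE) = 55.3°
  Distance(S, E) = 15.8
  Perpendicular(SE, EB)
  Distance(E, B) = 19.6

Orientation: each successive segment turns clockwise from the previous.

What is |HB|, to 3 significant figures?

13.5

L is at the origin; LV runs at -87.1° with length 9.6, so V = (0.486, -9.59). LV ⟂ VH, so VH runs at -177°; with |VH| = 16.4, H = (-15.9, -10.4). ∠VHD = 73.7° gives HD at 76.6° from the x-axis; with |HD| = 10.4, D = (-13.5, -0.301). HD is perpendicular to DS, so DS runs at -13.4°; with |DS| = 14.7, S = (0.817, -3.71). ∠DSE = 55.3° gives SE at -138° from the x-axis; with |SE| = 15.8, E = (-10.9, -14.3). SE is perpendicular to EB, so EB runs at 132°; with |EB| = 19.6, B = (-24.0, 0.329). Then |HB| = |B − H| = 13.5.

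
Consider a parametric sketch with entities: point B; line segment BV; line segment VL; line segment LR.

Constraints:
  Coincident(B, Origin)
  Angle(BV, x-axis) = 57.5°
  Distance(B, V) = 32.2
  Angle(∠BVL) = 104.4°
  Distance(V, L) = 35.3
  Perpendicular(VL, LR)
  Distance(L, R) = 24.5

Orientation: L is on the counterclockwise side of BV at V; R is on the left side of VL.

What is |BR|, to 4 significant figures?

43.82

B is at the origin; BV runs at 57.5° with length 32.2, so V = 32.2·(cos 57.5°, sin 57.5°) = (17.30, 27.16). ∠BVL = 104.4°, so VL runs at 57.5° + (180° − 104.4°) = 133.1° from the x-axis; with |VL| = 35.3, L = V + 35.3·(cos 133.1°, sin 133.1°) = (-6.819, 52.93). VL is perpendicular to LR; with |LR| = 24.5 on the left of VL, R = L + 24.5·(-0.7302, -0.6833) = (-24.71, 36.19). Then |BR| = |R − B| = 43.82.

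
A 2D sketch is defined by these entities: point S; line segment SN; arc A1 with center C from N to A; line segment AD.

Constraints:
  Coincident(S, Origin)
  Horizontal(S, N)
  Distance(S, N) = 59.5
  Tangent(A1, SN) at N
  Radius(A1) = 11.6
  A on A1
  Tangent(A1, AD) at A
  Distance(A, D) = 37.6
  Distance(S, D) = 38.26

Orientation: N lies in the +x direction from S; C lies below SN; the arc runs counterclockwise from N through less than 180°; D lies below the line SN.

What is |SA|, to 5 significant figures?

51.529

Checks: |SN| = 59.50 ✓; ∠(CN, NS) = 90.00° ✓; |CN| = 11.60 ✓; |CA| = 11.60 ✓; ∠(CA, AD) = 90.00° ✓; |AD| = 37.60 ✓; |SD| = 38.26 ✓.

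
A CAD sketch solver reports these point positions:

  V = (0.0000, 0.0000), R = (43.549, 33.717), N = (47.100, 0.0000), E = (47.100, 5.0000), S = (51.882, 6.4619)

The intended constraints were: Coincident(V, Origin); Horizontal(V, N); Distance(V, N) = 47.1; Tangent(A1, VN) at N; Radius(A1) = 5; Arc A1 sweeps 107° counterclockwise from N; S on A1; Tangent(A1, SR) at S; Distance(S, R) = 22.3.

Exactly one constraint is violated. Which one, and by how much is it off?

Distance(S, R) = 22.3 — off by 6.20.

V = (0.00, 0.00) ✓; V.y = 0.00, N.y = 0.00 ✓; |VN| = 47.10 ✓; ∠(EN, NV) = 90.00° ✓; |EN| = 5.000 ✓; bearing(E→S) − bearing(E→N) = 107.0° ✓; |ES| = 5.000 ✓; ∠(ES, SR) = 90.00° ✓; |SR| = 28.50 ✗.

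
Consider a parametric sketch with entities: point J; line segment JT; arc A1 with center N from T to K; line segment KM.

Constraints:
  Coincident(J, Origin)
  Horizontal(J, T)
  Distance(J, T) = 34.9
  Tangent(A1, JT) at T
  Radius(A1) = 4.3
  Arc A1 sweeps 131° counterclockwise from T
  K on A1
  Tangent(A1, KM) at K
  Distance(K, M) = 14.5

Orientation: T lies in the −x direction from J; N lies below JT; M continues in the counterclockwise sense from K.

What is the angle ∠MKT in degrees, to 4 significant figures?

114.5°

J is at the origin; J and T share the same y with |JT| = 34.9 and T on the −x side, so T = (-34.90, 0.000). Tangency of A1 to JT means the radius NT is perpendicular to JT, so N = T + (0, -4.3) = (-34.90, -4.300). On A1, T sits at bearing 90° from N; a 131° counterclockwise sweep puts K at bearing 221°, so K = N + 4.3·(cos 221°, sin 221°) = (-38.15, -7.121). Since A1 is tangent to KM there, NK ⟂ KM, so KM runs along (−sin 221°, cos 221°); with |KM| = 14.5, M = (-28.63, -18.06). Then cos ∠MKT = KM·KT / (|KM||KT|), giving 114.5°.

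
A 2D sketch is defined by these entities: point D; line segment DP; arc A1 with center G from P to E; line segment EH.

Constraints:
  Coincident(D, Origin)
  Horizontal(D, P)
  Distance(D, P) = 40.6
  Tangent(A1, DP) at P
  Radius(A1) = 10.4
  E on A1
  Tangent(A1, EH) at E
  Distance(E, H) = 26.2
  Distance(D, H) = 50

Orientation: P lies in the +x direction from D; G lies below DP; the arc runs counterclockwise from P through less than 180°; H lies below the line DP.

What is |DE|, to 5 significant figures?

32.368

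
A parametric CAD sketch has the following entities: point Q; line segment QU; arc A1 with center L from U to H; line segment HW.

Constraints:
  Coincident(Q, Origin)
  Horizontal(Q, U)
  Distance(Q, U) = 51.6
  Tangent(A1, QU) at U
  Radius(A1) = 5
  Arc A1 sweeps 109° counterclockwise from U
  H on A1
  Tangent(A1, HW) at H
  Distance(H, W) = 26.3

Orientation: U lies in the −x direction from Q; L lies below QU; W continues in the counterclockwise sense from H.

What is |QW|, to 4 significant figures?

57.21

On A1, U sits at bearing 90° from L; a 109° counterclockwise sweep puts H at bearing 199°, so H = L + 5.0·(cos 199°, sin 199°) = (-56.33, -6.628). A1 meets HW tangentially, so LH is at right angles to HW, so HW runs along (−sin 199°, cos 199°); with |HW| = 26.3, W = (-47.77, -31.49). Then |QW| = |W − Q| = 57.21.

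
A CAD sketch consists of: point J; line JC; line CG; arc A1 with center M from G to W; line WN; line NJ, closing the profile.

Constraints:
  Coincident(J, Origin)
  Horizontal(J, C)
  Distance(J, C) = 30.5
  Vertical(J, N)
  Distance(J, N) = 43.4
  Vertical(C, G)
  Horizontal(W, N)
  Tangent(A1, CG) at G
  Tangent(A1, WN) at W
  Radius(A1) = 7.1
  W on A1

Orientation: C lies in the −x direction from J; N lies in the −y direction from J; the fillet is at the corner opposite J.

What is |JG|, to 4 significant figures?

47.41

J is at the origin; J and C share the same y with |JC| = 30.5 and C on the −x side, so C = (-30.50, 0.000). JN is vertical with |JN| = 43.4 and N on the −y side, so N = (0.000, -43.40). The virtual corner opposite J is at (-30.50, -43.40). The tangent condition forces MG to be normal to CG and the tangent condition forces MW to be normal to WN, with radius 7.1, so the center M sits 7.1 in from both sides at M = (-23.40, -36.30). That places the tangent points at G = (-30.50, -36.30) on CG and W = (-23.40, -43.40) on WN. Then |JG| = |G − J| = 47.41.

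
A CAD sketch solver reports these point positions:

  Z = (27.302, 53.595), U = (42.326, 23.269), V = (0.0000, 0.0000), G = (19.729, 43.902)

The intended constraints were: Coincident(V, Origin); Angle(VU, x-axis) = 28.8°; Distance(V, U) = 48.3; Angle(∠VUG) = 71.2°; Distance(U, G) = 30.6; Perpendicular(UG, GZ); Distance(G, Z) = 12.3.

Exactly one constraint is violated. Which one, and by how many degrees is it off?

Perpendicular(UG, GZ) — off by 4.40°.

V = (0.00, 0.00) ✓; VU at 28.80° ✓; |VU| = 48.30 ✓; ∠VUG = 71.20° ✓; |UG| = 30.60 ✓; ∠(UG, GZ) = 85.60° ✗; |GZ| = 12.30 ✓.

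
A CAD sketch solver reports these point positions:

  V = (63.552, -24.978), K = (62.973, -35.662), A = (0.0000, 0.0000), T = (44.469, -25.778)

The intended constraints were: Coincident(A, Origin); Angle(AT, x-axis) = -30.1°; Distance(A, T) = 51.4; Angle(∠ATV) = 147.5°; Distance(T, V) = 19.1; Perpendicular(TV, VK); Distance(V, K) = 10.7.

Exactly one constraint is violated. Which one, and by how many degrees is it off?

Perpendicular(TV, VK) — off by 5.50°.

A = (0.00, 0.00) ✓; AT at -30.10° ✓; |AT| = 51.40 ✓; ∠ATV = 147.5° ✓; |TV| = 19.10 ✓; ∠(TV, VK) = 95.50° ✗; |VK| = 10.70 ✓.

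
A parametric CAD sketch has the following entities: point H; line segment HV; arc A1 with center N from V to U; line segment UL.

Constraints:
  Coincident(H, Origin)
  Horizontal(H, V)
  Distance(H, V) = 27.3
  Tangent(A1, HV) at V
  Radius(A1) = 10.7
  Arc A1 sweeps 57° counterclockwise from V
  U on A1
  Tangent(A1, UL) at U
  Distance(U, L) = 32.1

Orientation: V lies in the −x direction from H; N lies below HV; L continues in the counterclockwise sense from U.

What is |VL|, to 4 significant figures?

41.36

On A1, V sits at bearing 90° from N; a 57° counterclockwise sweep puts U at bearing 147°, so U = N + 10.7·(cos 147°, sin 147°) = (-36.27, -4.872). The tangent condition forces NU to be normal to UL, so UL runs along (−sin 147°, cos 147°); with |UL| = 32.1, L = (-53.76, -31.79). Then |VL| = |L − V| = 41.36.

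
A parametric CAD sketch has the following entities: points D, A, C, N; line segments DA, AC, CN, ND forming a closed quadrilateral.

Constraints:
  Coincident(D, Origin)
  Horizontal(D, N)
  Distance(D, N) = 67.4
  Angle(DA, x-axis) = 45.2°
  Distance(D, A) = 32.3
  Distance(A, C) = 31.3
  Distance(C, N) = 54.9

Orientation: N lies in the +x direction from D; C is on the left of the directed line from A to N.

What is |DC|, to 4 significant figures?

63.41

Checks: D = (0.00, 0.00) ✓; |AC| = 31.30 ✓; |CN| = 54.90 ✓.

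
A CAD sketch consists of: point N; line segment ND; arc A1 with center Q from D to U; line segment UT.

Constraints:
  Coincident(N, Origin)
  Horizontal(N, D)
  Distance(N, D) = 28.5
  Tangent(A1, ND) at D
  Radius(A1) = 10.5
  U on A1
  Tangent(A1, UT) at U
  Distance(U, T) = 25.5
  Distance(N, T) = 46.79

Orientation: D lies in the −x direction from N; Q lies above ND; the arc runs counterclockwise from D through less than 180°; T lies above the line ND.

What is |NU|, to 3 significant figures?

23.3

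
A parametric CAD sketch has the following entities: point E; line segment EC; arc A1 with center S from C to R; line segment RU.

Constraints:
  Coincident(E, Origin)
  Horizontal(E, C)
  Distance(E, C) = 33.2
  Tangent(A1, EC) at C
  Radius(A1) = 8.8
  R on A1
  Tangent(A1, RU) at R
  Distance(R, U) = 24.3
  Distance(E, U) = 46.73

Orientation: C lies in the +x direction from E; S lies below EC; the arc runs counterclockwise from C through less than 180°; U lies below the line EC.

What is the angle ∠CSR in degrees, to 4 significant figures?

106.0°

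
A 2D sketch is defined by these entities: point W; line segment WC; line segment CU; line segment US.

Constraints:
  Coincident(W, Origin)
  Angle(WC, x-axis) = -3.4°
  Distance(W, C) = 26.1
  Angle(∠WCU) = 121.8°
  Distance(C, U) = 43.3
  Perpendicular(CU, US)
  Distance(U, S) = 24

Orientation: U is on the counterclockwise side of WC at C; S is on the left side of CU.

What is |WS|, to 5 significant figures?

57.082

W is at the origin; WC runs at -3.4° with length 26.1, so C = 26.1·(cos -3.4°, sin -3.4°) = (26.054, -1.5479). ∠WCU = 121.8°, so CU runs at -3.4° + (180° − 121.8°) = 54.800° from the x-axis; with |CU| = 43.3, U = C + 43.3·(cos 54.800°, sin 54.800°) = (51.014, 33.834). CU ⟂ US; with |US| = 24.0 on the left of CU, S = U + 24.0·(-0.81714, 0.57643) = (31.402, 47.669). Then |WS| = |S − W| = 57.082.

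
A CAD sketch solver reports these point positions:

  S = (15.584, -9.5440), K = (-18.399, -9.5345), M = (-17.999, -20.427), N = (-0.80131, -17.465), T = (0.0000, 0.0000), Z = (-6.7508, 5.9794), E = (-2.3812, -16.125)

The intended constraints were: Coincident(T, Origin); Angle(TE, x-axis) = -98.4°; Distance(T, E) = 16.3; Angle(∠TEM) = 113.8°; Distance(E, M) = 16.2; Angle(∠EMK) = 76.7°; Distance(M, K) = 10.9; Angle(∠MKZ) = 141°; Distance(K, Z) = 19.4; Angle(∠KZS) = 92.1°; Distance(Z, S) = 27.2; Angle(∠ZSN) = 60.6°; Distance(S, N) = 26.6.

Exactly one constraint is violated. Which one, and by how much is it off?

Distance(S, N) = 26.6 — off by 8.40.

T = (0.00, 0.00) ✓; TE at -98.40° ✓; |TE| = 16.30 ✓; ∠TEM = 113.8° ✓; |EM| = 16.20 ✓; ∠EMK = 76.70° ✓; |MK| = 10.90 ✓; ∠MKZ = 141.0° ✓; |KZ| = 19.40 ✓; ∠KZS = 92.10° ✓; |ZS| = 27.20 ✓; ∠ZSN = 60.60° ✓; |SN| = 18.20 ✗.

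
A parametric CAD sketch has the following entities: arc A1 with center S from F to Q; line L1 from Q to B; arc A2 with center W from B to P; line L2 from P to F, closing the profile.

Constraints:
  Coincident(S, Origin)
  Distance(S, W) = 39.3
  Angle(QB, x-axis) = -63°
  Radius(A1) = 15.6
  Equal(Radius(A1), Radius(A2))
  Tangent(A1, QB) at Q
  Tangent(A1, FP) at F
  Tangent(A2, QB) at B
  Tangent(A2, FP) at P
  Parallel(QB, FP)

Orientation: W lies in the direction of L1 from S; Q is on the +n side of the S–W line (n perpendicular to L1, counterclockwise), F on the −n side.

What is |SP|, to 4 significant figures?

42.28

Tangency of A1 to both parallel lines with radius 15.6 puts Q and F at S ± 15.6·n: Q = (13.90, 7.082), F = (-13.90, -7.082). Equal radii place B and P the same way about W: B = W + 15.6·n = (31.74, -27.93), P = W − 15.6·n = (3.942, -42.10). Then |SP| = |P − S| = 42.28.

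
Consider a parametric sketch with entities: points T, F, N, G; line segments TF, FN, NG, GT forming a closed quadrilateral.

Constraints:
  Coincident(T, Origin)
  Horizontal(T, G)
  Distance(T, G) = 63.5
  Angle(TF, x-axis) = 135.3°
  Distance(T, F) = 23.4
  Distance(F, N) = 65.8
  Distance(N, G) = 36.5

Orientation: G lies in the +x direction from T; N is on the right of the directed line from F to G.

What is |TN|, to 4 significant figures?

42.69

Checks: |FN| = 65.80 ✓; |NG| = 36.50 ✓.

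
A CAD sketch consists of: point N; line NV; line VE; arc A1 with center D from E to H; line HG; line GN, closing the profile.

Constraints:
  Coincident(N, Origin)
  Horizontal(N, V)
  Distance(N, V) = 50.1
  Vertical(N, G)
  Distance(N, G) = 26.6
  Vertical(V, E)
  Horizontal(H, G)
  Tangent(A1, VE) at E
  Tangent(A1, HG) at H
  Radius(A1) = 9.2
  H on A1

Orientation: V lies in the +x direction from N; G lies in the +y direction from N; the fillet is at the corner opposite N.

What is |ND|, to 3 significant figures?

44.4

NG is vertical with |NG| = 26.6 and G on the +y side, so G = (0.00, 26.6). The virtual corner opposite N is at (50.1, 26.6). A1 meets VE tangentially, so DE is at right angles to VE and the tangent condition forces DH to be normal to HG, with radius 9.2, so the center D sits 9.2 in from both sides at D = (40.9, 17.4). Then |ND| = |D − N| = 44.4.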